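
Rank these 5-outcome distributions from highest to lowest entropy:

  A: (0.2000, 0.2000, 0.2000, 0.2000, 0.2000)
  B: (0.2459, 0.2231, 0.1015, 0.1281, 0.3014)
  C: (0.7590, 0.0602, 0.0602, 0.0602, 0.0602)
A > B > C

Key insight: Entropy is maximized by uniform distributions and minimized by concentrated distributions.

- Uniform distributions have maximum entropy log₂(5) = 2.3219 bits
- The more "peaked" or concentrated a distribution, the lower its entropy

Entropies:
  H(A) = 2.3219 bits
  H(B) = 2.2168 bits
  H(C) = 1.2787 bits

Ranking: A > B > C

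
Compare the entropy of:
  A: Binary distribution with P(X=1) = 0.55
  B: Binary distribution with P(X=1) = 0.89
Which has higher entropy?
A

For binary distributions, entropy is maximized at p=0.5 and decreases as p moves toward 0 or 1.

H(A) = H(0.55) = 0.9928 bits
H(B) = H(0.89) = 0.4999 bits

Distribution A (p=0.55) is closer to uniform (p=0.5), so it has higher entropy.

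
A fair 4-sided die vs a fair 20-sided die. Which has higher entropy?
20-sided die

Both are uniform distributions; for uniform over n outcomes, H = log₂(n). H(4-sided) = log₂(4) = 2.000 bits and H(20-sided) = log₂(20) = 4.322 bits. More outcomes in a uniform distribution means higher entropy.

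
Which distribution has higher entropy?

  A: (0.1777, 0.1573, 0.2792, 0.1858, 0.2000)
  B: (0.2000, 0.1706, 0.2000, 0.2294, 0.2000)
B

Both distributions are close to uniform, making this a harder comparison.

H(A) = 2.2921 bits
H(B) = 2.3157 bits

The distribution closer to uniform has higher entropy.
Answer: B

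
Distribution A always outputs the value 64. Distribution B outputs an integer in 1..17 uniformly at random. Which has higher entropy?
B

A is deterministic, so H(A) = 0. B is uniform over 17 outcomes, so H(B) = log₂(17) = 4.087 bits. Any distribution with genuine randomness has higher entropy than a deterministic one.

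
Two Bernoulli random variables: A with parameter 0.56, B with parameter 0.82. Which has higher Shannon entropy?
A

For binary distributions, entropy is maximized at p=0.5 and decreases as p moves toward 0 or 1.

H(A) = H(0.56) = 0.9896 bits
H(B) = H(0.82) = 0.6801 bits

Distribution A (p=0.56) is closer to uniform (p=0.5), so it has higher entropy.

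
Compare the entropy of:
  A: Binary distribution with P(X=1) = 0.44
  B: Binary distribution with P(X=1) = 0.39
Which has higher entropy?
A

For binary distributions, entropy is maximized at p=0.5 and decreases as p moves toward 0 or 1.

H(A) = H(0.44) = 0.9896 bits
H(B) = H(0.39) = 0.9648 bits

Distribution A (p=0.44) is closer to uniform (p=0.5), so it has higher entropy.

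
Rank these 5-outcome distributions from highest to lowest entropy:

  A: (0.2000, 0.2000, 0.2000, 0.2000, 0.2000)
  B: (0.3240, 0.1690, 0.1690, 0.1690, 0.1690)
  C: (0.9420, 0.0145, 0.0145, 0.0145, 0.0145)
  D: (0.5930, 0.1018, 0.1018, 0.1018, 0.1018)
A > B > D > C

Key insight: Entropy is maximized by uniform distributions and minimized by concentrated distributions.

Entropies:
  H(A) = 2.3219 bits
  H(B) = 2.2607 bits
  H(C) = 0.4355 bits
  H(D) = 1.7889 bits

Ranking: A > B > D > C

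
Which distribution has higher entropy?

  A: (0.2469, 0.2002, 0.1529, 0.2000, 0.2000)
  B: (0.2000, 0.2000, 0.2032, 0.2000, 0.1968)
B

Both distributions are close to uniform, making this a harder comparison.

H(A) = 2.3058 bits
H(B) = 2.3219 bits

The distribution closer to uniform has higher entropy.
Answer: B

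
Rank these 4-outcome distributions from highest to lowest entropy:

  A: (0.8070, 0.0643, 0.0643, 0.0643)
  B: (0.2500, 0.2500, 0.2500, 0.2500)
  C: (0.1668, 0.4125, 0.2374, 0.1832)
B > C > A

Key insight: Entropy is maximized by uniform distributions and minimized by concentrated distributions.

- Uniform distributions have maximum entropy log₂(4) = 2.0000 bits
- The more "peaked" or concentrated a distribution, the lower its entropy

Entropies:
  H(A) = 1.0136 bits
  H(B) = 2.0000 bits
  H(C) = 1.8991 bits

Ranking: B > C > A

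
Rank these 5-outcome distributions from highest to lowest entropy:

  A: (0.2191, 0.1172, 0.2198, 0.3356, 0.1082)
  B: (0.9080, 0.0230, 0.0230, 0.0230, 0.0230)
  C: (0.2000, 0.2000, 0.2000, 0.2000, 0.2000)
C > A > B

Key insight: Entropy is maximized by uniform distributions and minimized by concentrated distributions.

- Uniform distributions have maximum entropy log₂(5) = 2.3219 bits
- The more "peaked" or concentrated a distribution, the lower its entropy

Entropies:
  H(A) = 2.1987 bits
  H(B) = 0.6271 bits
  H(C) = 2.3219 bits

Ranking: C > A > B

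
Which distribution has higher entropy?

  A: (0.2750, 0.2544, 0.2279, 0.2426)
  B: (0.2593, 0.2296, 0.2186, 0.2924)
A

Both distributions are close to uniform, making this a harder comparison.

H(A) = 1.9966 bits
H(B) = 1.9906 bits

The distribution closer to uniform has higher entropy.
Answer: A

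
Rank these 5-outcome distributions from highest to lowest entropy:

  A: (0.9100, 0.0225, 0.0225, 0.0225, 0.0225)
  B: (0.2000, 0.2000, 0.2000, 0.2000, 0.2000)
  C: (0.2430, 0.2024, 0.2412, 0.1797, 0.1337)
B > C > A

Key insight: Entropy is maximized by uniform distributions and minimized by concentrated distributions.

- Uniform distributions have maximum entropy log₂(5) = 2.3219 bits
- The more "peaked" or concentrated a distribution, the lower its entropy

Entropies:
  H(A) = 0.6165 bits
  H(B) = 2.3219 bits
  H(C) = 2.2904 bits

Ranking: B > C > A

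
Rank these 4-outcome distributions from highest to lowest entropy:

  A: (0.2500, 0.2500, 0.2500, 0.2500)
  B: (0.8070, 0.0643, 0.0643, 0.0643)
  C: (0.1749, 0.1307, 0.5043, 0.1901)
A > C > B

Key insight: Entropy is maximized by uniform distributions and minimized by concentrated distributions.

- Uniform distributions have maximum entropy log₂(4) = 2.0000 bits
- The more "peaked" or concentrated a distribution, the lower its entropy

Entropies:
  H(A) = 2.0000 bits
  H(B) = 1.0136 bits
  H(C) = 1.7771 bits

Ranking: A > C > B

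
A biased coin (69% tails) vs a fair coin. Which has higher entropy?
Fair coin

The fair coin is uniform (p=0.5), maximizing binary entropy at 1 bit. The biased coin has H(0.69) ≈ 0.893 bits — its outcome is more predictable, so its entropy is lower.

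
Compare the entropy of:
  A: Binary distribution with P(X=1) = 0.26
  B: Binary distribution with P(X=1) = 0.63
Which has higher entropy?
B

For binary distributions, entropy is maximized at p=0.5 and decreases as p moves toward 0 or 1.

H(A) = H(0.26) = 0.8267 bits
H(B) = H(0.63) = 0.9507 bits

Distribution B (p=0.63) is closer to uniform (p=0.5), so it has higher entropy.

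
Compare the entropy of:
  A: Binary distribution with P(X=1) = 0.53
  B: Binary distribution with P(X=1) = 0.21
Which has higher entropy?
A

For binary distributions, entropy is maximized at p=0.5 and decreases as p moves toward 0 or 1.

H(A) = H(0.53) = 0.9974 bits
H(B) = H(0.21) = 0.7415 bits

Distribution A (p=0.53) is closer to uniform (p=0.5), so it has higher entropy.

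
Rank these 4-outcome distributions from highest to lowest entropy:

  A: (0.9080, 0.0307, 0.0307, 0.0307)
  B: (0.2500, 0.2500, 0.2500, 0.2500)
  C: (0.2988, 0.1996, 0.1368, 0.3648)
B > C > A

Key insight: Entropy is maximized by uniform distributions and minimized by concentrated distributions.

- Uniform distributions have maximum entropy log₂(4) = 2.0000 bits
- The more "peaked" or concentrated a distribution, the lower its entropy

Entropies:
  H(A) = 0.5889 bits
  H(B) = 2.0000 bits
  H(C) = 1.9081 bits

Ranking: B > C > A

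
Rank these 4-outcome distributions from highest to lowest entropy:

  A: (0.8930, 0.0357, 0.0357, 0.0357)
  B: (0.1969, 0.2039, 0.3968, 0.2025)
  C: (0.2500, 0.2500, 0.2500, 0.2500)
C > B > A

Key insight: Entropy is maximized by uniform distributions and minimized by concentrated distributions.

- Uniform distributions have maximum entropy log₂(4) = 2.0000 bits
- The more "peaked" or concentrated a distribution, the lower its entropy

Entropies:
  H(A) = 0.6604 bits
  H(B) = 1.9250 bits
  H(C) = 2.0000 bits

Ranking: C > B > A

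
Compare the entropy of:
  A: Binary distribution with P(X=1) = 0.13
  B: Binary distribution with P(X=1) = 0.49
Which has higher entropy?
B

For binary distributions, entropy is maximized at p=0.5 and decreases as p moves toward 0 or 1.

H(A) = H(0.13) = 0.5574 bits
H(B) = H(0.49) = 0.9997 bits

Distribution B (p=0.49) is closer to uniform (p=0.5), so it has higher entropy.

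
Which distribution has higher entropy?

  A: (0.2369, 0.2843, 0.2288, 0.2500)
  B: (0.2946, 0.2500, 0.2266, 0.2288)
A

Both distributions are close to uniform, making this a harder comparison.

H(A) = 1.9949 bits
H(B) = 1.9916 bits

The distribution closer to uniform has higher entropy.
Answer: A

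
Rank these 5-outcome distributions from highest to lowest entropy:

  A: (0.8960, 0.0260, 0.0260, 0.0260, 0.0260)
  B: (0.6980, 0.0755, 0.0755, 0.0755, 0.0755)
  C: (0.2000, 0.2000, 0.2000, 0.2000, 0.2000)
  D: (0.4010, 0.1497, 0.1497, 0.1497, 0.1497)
C > D > B > A

Key insight: Entropy is maximized by uniform distributions and minimized by concentrated distributions.

Entropies:
  H(A) = 0.6895 bits
  H(B) = 1.4877 bits
  H(C) = 2.3219 bits
  H(D) = 2.1695 bits

Ranking: C > D > B > A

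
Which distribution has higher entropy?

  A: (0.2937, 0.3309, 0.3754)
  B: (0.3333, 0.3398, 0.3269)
B

Both distributions are close to uniform, making this a harder comparison.

H(A) = 1.5777 bits
H(B) = 1.5848 bits

The distribution closer to uniform has higher entropy.
Answer: B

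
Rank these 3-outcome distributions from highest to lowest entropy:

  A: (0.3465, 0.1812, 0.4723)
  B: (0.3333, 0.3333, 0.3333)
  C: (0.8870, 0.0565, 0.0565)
B > A > C

Key insight: Entropy is maximized by uniform distributions and minimized by concentrated distributions.

- Uniform distributions have maximum entropy log₂(3) = 1.5850 bits
- The more "peaked" or concentrated a distribution, the lower its entropy

Entropies:
  H(A) = 1.4875 bits
  H(B) = 1.5850 bits
  H(C) = 0.6219 bits

Ranking: B > A > C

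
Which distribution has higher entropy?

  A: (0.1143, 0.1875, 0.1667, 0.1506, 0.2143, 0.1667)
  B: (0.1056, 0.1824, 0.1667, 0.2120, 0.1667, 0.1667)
A

Both distributions are close to uniform, making this a harder comparison.

H(A) = 2.5596 bits
H(B) = 2.5571 bits

The distribution closer to uniform has higher entropy.
Answer: A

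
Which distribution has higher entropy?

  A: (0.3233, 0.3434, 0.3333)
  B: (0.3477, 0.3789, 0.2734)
A

Both distributions are close to uniform, making this a harder comparison.

H(A) = 1.5845 bits
H(B) = 1.5719 bits

The distribution closer to uniform has higher entropy.
Answer: A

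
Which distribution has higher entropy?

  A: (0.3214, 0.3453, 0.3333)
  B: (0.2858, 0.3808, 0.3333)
A

Both distributions are close to uniform, making this a harder comparison.

H(A) = 1.5843 bits
H(B) = 1.5752 bits

The distribution closer to uniform has higher entropy.
Answer: A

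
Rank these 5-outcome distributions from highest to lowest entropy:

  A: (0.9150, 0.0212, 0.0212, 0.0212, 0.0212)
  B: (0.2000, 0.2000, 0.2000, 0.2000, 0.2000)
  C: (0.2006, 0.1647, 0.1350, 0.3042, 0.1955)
B > C > A

Key insight: Entropy is maximized by uniform distributions and minimized by concentrated distributions.

- Uniform distributions have maximum entropy log₂(5) = 2.3219 bits
- The more "peaked" or concentrated a distribution, the lower its entropy

Entropies:
  H(A) = 0.5896 bits
  H(B) = 2.3219 bits
  H(C) = 2.2661 bits

Ranking: B > C > A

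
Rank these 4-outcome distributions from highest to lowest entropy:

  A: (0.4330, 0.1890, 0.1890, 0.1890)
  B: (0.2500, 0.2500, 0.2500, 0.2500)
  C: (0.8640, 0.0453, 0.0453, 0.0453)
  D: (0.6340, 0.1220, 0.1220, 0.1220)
B > A > D > C

Key insight: Entropy is maximized by uniform distributions and minimized by concentrated distributions.

Entropies:
  H(A) = 1.8857 bits
  H(B) = 2.0000 bits
  H(C) = 0.7892 bits
  H(D) = 1.5276 bits

Ranking: B > A > D > C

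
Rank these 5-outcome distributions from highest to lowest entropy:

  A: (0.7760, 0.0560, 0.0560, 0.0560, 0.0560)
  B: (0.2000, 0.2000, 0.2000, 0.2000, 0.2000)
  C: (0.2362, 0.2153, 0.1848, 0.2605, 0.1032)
B > C > A

Key insight: Entropy is maximized by uniform distributions and minimized by concentrated distributions.

- Uniform distributions have maximum entropy log₂(5) = 2.3219 bits
- The more "peaked" or concentrated a distribution, the lower its entropy

Entropies:
  H(A) = 1.2154 bits
  H(B) = 2.3219 bits
  H(C) = 2.2626 bits

Ranking: B > C > A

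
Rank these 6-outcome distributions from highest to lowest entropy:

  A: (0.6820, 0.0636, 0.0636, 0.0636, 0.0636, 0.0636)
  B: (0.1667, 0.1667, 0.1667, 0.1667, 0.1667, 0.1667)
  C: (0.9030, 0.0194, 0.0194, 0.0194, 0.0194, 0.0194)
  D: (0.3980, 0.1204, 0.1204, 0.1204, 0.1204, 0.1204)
B > D > A > C

Key insight: Entropy is maximized by uniform distributions and minimized by concentrated distributions.

Entropies:
  H(A) = 1.6406 bits
  H(B) = 2.5850 bits
  H(C) = 0.6846 bits
  H(D) = 2.3676 bits

Ranking: B > D > A > C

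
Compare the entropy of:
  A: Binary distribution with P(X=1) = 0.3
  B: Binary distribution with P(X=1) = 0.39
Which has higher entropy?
B

For binary distributions, entropy is maximized at p=0.5 and decreases as p moves toward 0 or 1.

H(A) = H(0.3) = 0.8813 bits
H(B) = H(0.39) = 0.9648 bits

Distribution B (p=0.39) is closer to uniform (p=0.5), so it has higher entropy.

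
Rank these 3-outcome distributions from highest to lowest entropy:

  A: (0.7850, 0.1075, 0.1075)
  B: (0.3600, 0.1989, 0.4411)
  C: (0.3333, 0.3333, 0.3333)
C > B > A

Key insight: Entropy is maximized by uniform distributions and minimized by concentrated distributions.

- Uniform distributions have maximum entropy log₂(3) = 1.5850 bits
- The more "peaked" or concentrated a distribution, the lower its entropy

Entropies:
  H(A) = 0.9659 bits
  H(B) = 1.5149 bits
  H(C) = 1.5850 bits

Ranking: C > B > A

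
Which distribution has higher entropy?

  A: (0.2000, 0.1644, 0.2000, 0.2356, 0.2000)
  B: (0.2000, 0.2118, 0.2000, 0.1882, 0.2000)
B

Both distributions are close to uniform, making this a harder comparison.

H(A) = 2.3127 bits
H(B) = 2.3209 bits

The distribution closer to uniform has higher entropy.
Answer: B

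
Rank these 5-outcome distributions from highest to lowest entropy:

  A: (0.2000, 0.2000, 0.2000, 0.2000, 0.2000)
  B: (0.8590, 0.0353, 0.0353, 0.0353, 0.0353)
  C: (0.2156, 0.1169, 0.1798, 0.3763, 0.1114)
A > C > B

Key insight: Entropy is maximized by uniform distributions and minimized by concentrated distributions.

- Uniform distributions have maximum entropy log₂(5) = 2.3219 bits
- The more "peaked" or concentrated a distribution, the lower its entropy

Entropies:
  H(A) = 2.3219 bits
  H(B) = 0.8689 bits
  H(C) = 2.1677 bits

Ranking: A > C > B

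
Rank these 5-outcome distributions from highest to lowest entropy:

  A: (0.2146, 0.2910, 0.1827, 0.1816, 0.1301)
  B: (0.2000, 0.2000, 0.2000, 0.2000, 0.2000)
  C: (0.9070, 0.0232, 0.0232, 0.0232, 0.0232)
B > A > C

Key insight: Entropy is maximized by uniform distributions and minimized by concentrated distributions.

- Uniform distributions have maximum entropy log₂(5) = 2.3219 bits
- The more "peaked" or concentrated a distribution, the lower its entropy

Entropies:
  H(A) = 2.2725 bits
  H(B) = 2.3219 bits
  H(C) = 0.6324 bits

Ranking: B > A > C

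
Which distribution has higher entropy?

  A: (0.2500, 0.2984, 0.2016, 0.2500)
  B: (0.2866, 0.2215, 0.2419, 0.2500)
B

Both distributions are close to uniform, making this a harder comparison.

H(A) = 1.9864 bits
H(B) = 1.9937 bits

The distribution closer to uniform has higher entropy.
Answer: B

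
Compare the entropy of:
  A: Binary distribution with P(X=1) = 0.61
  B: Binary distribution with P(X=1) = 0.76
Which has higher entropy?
A

For binary distributions, entropy is maximized at p=0.5 and decreases as p moves toward 0 or 1.

H(A) = H(0.61) = 0.9648 bits
H(B) = H(0.76) = 0.7950 bits

Distribution A (p=0.61) is closer to uniform (p=0.5), so it has higher entropy.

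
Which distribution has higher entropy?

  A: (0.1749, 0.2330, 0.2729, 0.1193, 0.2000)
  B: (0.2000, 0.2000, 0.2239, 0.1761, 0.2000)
B

Both distributions are close to uniform, making this a harder comparison.

H(A) = 2.2711 bits
H(B) = 2.3178 bits

The distribution closer to uniform has higher entropy.
Answer: B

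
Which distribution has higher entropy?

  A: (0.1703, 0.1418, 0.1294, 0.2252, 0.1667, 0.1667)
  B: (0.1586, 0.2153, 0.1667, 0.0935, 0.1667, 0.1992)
A

Both distributions are close to uniform, making this a harder comparison.

H(A) = 2.5622 bits
H(B) = 2.5434 bits

The distribution closer to uniform has higher entropy.
Answer: A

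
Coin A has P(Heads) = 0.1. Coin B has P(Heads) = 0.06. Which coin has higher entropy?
A

For binary distributions, entropy is maximized at p=0.5 and decreases as p moves toward 0 or 1.

H(A) = H(0.1) = 0.4690 bits
H(B) = H(0.06) = 0.3274 bits

Distribution A (p=0.1) is closer to uniform (p=0.5), so it has higher entropy.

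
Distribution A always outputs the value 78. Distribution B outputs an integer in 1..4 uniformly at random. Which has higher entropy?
B

A is deterministic, so H(A) = 0. B is uniform over 4 outcomes, so H(B) = log₂(4) = 2.000 bits. Any distribution with genuine randomness has higher entropy than a deterministic one.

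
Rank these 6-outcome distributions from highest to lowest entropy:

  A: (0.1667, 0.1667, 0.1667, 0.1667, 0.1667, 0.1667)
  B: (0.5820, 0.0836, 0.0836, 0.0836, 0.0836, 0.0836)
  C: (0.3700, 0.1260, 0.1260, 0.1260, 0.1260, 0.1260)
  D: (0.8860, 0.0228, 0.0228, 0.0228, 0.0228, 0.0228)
A > C > B > D

Key insight: Entropy is maximized by uniform distributions and minimized by concentrated distributions.

Entropies:
  H(A) = 2.5850 bits
  H(B) = 1.9511 bits
  H(C) = 2.4135 bits
  H(D) = 0.7766 bits

Ranking: A > C > B > D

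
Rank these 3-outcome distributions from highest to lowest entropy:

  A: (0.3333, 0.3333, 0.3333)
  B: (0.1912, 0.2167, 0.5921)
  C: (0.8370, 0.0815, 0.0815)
A > B > C

Key insight: Entropy is maximized by uniform distributions and minimized by concentrated distributions.

- Uniform distributions have maximum entropy log₂(3) = 1.5850 bits
- The more "peaked" or concentrated a distribution, the lower its entropy

Entropies:
  H(A) = 1.5850 bits
  H(B) = 1.3822 bits
  H(C) = 0.8044 bits

Ranking: A > B > C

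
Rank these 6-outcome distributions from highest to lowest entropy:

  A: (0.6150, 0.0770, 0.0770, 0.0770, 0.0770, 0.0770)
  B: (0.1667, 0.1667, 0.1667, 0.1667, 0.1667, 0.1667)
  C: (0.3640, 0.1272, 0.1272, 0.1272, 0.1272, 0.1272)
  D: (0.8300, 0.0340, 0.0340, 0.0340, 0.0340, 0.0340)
B > C > A > D

Key insight: Entropy is maximized by uniform distributions and minimized by concentrated distributions.

Entropies:
  H(A) = 1.8554 bits
  H(B) = 2.5850 bits
  H(C) = 2.4227 bits
  H(D) = 1.0524 bits

Ranking: B > C > A > D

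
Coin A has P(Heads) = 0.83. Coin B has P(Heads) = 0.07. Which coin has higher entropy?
A

For binary distributions, entropy is maximized at p=0.5 and decreases as p moves toward 0 or 1.

H(A) = H(0.83) = 0.6577 bits
H(B) = H(0.07) = 0.3659 bits

Distribution A (p=0.83) is closer to uniform (p=0.5), so it has higher entropy.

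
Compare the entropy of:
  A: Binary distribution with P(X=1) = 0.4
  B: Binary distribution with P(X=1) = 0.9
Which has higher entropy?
A

For binary distributions, entropy is maximized at p=0.5 and decreases as p moves toward 0 or 1.

H(A) = H(0.4) = 0.9710 bits
H(B) = H(0.9) = 0.4690 bits

Distribution A (p=0.4) is closer to uniform (p=0.5), so it has higher entropy.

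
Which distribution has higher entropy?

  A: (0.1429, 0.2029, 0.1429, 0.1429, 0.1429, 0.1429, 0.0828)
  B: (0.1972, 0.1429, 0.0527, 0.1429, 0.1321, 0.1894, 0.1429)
A

Both distributions are close to uniform, making this a harder comparison.

H(A) = 2.7697 bits
H(B) = 2.7293 bits

The distribution closer to uniform has higher entropy.
Answer: A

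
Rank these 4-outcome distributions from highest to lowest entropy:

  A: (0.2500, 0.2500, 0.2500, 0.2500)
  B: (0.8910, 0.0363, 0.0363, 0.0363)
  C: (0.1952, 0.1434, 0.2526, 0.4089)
A > C > B

Key insight: Entropy is maximized by uniform distributions and minimized by concentrated distributions.

- Uniform distributions have maximum entropy log₂(4) = 2.0000 bits
- The more "peaked" or concentrated a distribution, the lower its entropy

Entropies:
  H(A) = 2.0000 bits
  H(B) = 0.6697 bits
  H(C) = 1.8908 bits

Ranking: A > C > B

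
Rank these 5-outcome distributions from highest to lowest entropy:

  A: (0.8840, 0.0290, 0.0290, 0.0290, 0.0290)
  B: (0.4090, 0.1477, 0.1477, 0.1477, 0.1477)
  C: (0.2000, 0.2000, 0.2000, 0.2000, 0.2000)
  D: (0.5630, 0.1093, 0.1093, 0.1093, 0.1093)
C > B > D > A

Key insight: Entropy is maximized by uniform distributions and minimized by concentrated distributions.

Entropies:
  H(A) = 0.7498 bits
  H(B) = 2.1580 bits
  H(C) = 2.3219 bits
  H(D) = 1.8625 bits

Ranking: C > B > D > A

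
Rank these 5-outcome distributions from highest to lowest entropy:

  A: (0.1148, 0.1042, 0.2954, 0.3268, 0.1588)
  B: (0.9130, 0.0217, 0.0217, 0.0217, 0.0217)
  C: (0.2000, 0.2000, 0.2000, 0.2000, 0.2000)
C > A > B

Key insight: Entropy is maximized by uniform distributions and minimized by concentrated distributions.

- Uniform distributions have maximum entropy log₂(5) = 2.3219 bits
- The more "peaked" or concentrated a distribution, the lower its entropy

Entropies:
  H(A) = 2.1671 bits
  H(B) = 0.6004 bits
  H(C) = 2.3219 bits

Ranking: C > A > B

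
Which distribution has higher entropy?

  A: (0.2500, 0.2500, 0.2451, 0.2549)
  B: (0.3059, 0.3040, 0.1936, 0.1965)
A

Both distributions are close to uniform, making this a harder comparison.

H(A) = 1.9999 bits
H(B) = 1.9648 bits

The distribution closer to uniform has higher entropy.
Answer: A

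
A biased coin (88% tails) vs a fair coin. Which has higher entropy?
Fair coin

The fair coin is uniform (p=0.5), maximizing binary entropy at 1 bit. The biased coin has H(0.88) ≈ 0.529 bits — its outcome is more predictable, so its entropy is lower.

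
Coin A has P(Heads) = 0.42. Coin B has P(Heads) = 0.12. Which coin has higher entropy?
A

For binary distributions, entropy is maximized at p=0.5 and decreases as p moves toward 0 or 1.

H(A) = H(0.42) = 0.9815 bits
H(B) = H(0.12) = 0.5294 bits

Distribution A (p=0.42) is closer to uniform (p=0.5), so it has higher entropy.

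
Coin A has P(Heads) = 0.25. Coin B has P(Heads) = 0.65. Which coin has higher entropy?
B

For binary distributions, entropy is maximized at p=0.5 and decreases as p moves toward 0 or 1.

H(A) = H(0.25) = 0.8113 bits
H(B) = H(0.65) = 0.9341 bits

Distribution B (p=0.65) is closer to uniform (p=0.5), so it has higher entropy.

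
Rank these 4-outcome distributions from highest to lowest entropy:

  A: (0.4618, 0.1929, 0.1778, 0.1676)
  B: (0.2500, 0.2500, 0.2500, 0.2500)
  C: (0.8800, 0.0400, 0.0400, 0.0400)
B > A > C

Key insight: Entropy is maximized by uniform distributions and minimized by concentrated distributions.

- Uniform distributions have maximum entropy log₂(4) = 2.0000 bits
- The more "peaked" or concentrated a distribution, the lower its entropy

Entropies:
  H(A) = 1.8476 bits
  H(B) = 2.0000 bits
  H(C) = 0.7196 bits

Ranking: B > A > C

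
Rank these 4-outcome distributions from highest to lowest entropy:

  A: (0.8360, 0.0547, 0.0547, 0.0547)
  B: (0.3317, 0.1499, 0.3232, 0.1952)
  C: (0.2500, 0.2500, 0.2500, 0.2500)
C > B > A

Key insight: Entropy is maximized by uniform distributions and minimized by concentrated distributions.

- Uniform distributions have maximum entropy log₂(4) = 2.0000 bits
- The more "peaked" or concentrated a distribution, the lower its entropy

Entropies:
  H(A) = 0.9037 bits
  H(B) = 1.9252 bits
  H(C) = 2.0000 bits

Ranking: C > B > A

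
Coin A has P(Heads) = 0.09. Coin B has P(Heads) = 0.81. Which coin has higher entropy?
B

For binary distributions, entropy is maximized at p=0.5 and decreases as p moves toward 0 or 1.

H(A) = H(0.09) = 0.4365 bits
H(B) = H(0.81) = 0.7015 bits

Distribution B (p=0.81) is closer to uniform (p=0.5), so it has higher entropy.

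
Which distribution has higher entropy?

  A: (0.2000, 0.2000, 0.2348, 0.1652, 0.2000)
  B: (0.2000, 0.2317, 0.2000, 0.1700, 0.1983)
B

Both distributions are close to uniform, making this a harder comparison.

H(A) = 2.3131 bits
H(B) = 2.3150 bits

The distribution closer to uniform has higher entropy.
Answer: B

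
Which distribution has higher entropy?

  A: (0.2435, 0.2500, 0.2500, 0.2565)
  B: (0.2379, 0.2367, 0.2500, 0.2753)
A

Both distributions are close to uniform, making this a harder comparison.

H(A) = 1.9998 bits
H(B) = 1.9973 bits

The distribution closer to uniform has higher entropy.
Answer: A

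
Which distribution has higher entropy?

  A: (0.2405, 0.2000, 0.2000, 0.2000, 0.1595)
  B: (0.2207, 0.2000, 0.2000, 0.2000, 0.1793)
B

Both distributions are close to uniform, making this a harder comparison.

H(A) = 2.3100 bits
H(B) = 2.3188 bits

The distribution closer to uniform has higher entropy.
Answer: B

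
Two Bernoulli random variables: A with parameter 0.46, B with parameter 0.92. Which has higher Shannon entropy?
A

For binary distributions, entropy is maximized at p=0.5 and decreases as p moves toward 0 or 1.

H(A) = H(0.46) = 0.9954 bits
H(B) = H(0.92) = 0.4022 bits

Distribution A (p=0.46) is closer to uniform (p=0.5), so it has higher entropy.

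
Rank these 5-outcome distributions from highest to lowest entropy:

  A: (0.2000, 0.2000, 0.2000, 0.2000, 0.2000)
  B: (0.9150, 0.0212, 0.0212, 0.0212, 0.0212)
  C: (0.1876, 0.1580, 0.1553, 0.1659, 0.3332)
A > C > B

Key insight: Entropy is maximized by uniform distributions and minimized by concentrated distributions.

- Uniform distributions have maximum entropy log₂(5) = 2.3219 bits
- The more "peaked" or concentrated a distribution, the lower its entropy

Entropies:
  H(A) = 2.3219 bits
  H(B) = 0.5896 bits
  H(C) = 2.2490 bits

Ranking: A > C > B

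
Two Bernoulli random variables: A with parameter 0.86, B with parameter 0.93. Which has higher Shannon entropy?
A

For binary distributions, entropy is maximized at p=0.5 and decreases as p moves toward 0 or 1.

H(A) = H(0.86) = 0.5842 bits
H(B) = H(0.93) = 0.3659 bits

Distribution A (p=0.86) is closer to uniform (p=0.5), so it has higher entropy.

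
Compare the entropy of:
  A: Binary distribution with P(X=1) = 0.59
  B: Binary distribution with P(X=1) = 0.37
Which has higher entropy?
A

For binary distributions, entropy is maximized at p=0.5 and decreases as p moves toward 0 or 1.

H(A) = H(0.59) = 0.9765 bits
H(B) = H(0.37) = 0.9507 bits

Distribution A (p=0.59) is closer to uniform (p=0.5), so it has higher entropy.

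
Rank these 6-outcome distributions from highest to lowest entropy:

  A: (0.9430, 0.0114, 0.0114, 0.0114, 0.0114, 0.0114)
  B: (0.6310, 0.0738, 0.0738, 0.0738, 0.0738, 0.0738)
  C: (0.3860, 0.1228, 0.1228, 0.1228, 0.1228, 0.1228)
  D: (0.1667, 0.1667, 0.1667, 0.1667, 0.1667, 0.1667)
D > C > B > A

Key insight: Entropy is maximized by uniform distributions and minimized by concentrated distributions.

Entropies:
  H(A) = 0.4478 bits
  H(B) = 1.8067 bits
  H(C) = 2.3878 bits
  H(D) = 2.5850 bits

Ranking: D > C > B > A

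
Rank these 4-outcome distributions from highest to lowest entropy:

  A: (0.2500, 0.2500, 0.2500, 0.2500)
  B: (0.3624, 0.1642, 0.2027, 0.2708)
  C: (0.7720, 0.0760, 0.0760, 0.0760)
A > B > C

Key insight: Entropy is maximized by uniform distributions and minimized by concentrated distributions.

- Uniform distributions have maximum entropy log₂(4) = 2.0000 bits
- The more "peaked" or concentrated a distribution, the lower its entropy

Entropies:
  H(A) = 2.0000 bits
  H(B) = 1.9357 bits
  H(C) = 1.1359 bits

Ranking: A > B > C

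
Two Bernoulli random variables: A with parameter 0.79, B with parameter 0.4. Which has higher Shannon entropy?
B

For binary distributions, entropy is maximized at p=0.5 and decreases as p moves toward 0 or 1.

H(A) = H(0.79) = 0.7415 bits
H(B) = H(0.4) = 0.9710 bits

Distribution B (p=0.4) is closer to uniform (p=0.5), so it has higher entropy.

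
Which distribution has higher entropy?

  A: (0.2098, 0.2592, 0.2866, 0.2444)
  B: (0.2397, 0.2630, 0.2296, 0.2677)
B

Both distributions are close to uniform, making this a harder comparison.

H(A) = 1.9910 bits
H(B) = 1.9971 bits

The distribution closer to uniform has higher entropy.
Answer: B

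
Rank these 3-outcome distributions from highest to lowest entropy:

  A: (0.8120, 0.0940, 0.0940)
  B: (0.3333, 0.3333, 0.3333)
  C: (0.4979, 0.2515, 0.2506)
B > C > A

Key insight: Entropy is maximized by uniform distributions and minimized by concentrated distributions.

- Uniform distributions have maximum entropy log₂(3) = 1.5850 bits
- The more "peaked" or concentrated a distribution, the lower its entropy

Entropies:
  H(A) = 0.8853 bits
  H(B) = 1.5850 bits
  H(C) = 1.5021 bits

Ranking: B > C > A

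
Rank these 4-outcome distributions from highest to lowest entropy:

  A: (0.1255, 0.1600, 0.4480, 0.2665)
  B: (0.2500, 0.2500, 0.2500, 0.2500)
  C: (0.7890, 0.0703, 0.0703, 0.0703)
B > A > C

Key insight: Entropy is maximized by uniform distributions and minimized by concentrated distributions.

- Uniform distributions have maximum entropy log₂(4) = 2.0000 bits
- The more "peaked" or concentrated a distribution, the lower its entropy

Entropies:
  H(A) = 1.8262 bits
  H(B) = 2.0000 bits
  H(C) = 1.0778 bits

Ranking: B > A > C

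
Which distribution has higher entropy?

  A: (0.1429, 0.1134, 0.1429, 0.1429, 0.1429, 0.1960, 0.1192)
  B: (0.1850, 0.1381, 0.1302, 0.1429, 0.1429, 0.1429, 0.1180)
B

Both distributions are close to uniform, making this a harder comparison.

H(A) = 2.7868 bits
H(B) = 2.7949 bits

The distribution closer to uniform has higher entropy.
Answer: B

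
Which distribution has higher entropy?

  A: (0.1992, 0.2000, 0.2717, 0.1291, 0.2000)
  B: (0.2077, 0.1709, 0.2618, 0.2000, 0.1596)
B

Both distributions are close to uniform, making this a harder comparison.

H(A) = 2.2845 bits
H(B) = 2.2996 bits

The distribution closer to uniform has higher entropy.
Answer: B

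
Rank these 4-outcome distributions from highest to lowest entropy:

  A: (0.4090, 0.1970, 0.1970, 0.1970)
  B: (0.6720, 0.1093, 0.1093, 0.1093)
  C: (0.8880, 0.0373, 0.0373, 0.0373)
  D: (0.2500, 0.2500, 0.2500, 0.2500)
D > A > B > C

Key insight: Entropy is maximized by uniform distributions and minimized by concentrated distributions.

Entropies:
  H(A) = 1.9127 bits
  H(B) = 1.4327 bits
  H(C) = 0.6834 bits
  H(D) = 2.0000 bits

Ranking: D > A > B > C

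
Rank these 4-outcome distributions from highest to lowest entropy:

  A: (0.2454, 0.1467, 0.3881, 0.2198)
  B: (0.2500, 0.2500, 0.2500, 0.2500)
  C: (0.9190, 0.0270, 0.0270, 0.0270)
B > A > C

Key insight: Entropy is maximized by uniform distributions and minimized by concentrated distributions.

- Uniform distributions have maximum entropy log₂(4) = 2.0000 bits
- The more "peaked" or concentrated a distribution, the lower its entropy

Entropies:
  H(A) = 1.9140 bits
  H(B) = 2.0000 bits
  H(C) = 0.5341 bits

Ranking: B > A > C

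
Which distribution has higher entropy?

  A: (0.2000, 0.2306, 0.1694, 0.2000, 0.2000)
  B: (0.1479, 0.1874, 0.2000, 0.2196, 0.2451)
A

Both distributions are close to uniform, making this a harder comparison.

H(A) = 2.3152 bits
H(B) = 2.3024 bits

The distribution closer to uniform has higher entropy.
Answer: A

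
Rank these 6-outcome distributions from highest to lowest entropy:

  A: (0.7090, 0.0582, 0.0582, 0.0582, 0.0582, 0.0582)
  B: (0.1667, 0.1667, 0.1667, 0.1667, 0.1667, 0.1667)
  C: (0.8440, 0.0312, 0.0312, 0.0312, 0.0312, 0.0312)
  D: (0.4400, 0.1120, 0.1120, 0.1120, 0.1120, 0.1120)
B > D > A > C

Key insight: Entropy is maximized by uniform distributions and minimized by concentrated distributions.

Entropies:
  H(A) = 1.5457 bits
  H(B) = 2.5850 bits
  H(C) = 0.9869 bits
  H(D) = 2.2899 bits

Ranking: B > D > A > C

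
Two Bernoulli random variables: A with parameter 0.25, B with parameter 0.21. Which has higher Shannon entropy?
A

For binary distributions, entropy is maximized at p=0.5 and decreases as p moves toward 0 or 1.

H(A) = H(0.25) = 0.8113 bits
H(B) = H(0.21) = 0.7415 bits

Distribution A (p=0.25) is closer to uniform (p=0.5), so it has higher entropy.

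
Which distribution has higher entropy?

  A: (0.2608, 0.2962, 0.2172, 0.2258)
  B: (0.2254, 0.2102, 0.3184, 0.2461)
A

Both distributions are close to uniform, making this a harder comparison.

H(A) = 1.9889 bits
H(B) = 1.9809 bits

The distribution closer to uniform has higher entropy.
Answer: A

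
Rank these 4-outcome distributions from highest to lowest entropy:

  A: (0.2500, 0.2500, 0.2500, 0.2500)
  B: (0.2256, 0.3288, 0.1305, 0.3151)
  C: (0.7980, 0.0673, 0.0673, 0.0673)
A > B > C

Key insight: Entropy is maximized by uniform distributions and minimized by concentrated distributions.

- Uniform distributions have maximum entropy log₂(4) = 2.0000 bits
- The more "peaked" or concentrated a distribution, the lower its entropy

Entropies:
  H(A) = 2.0000 bits
  H(B) = 1.9207 bits
  H(C) = 1.0461 bits

Ranking: A > B > C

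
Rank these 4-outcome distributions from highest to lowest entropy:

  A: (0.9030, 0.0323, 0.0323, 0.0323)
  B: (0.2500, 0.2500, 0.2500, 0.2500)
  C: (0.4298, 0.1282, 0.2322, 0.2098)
B > C > A

Key insight: Entropy is maximized by uniform distributions and minimized by concentrated distributions.

- Uniform distributions have maximum entropy log₂(4) = 2.0000 bits
- The more "peaked" or concentrated a distribution, the lower its entropy

Entropies:
  H(A) = 0.6132 bits
  H(B) = 2.0000 bits
  H(C) = 1.8654 bits

Ranking: B > C > A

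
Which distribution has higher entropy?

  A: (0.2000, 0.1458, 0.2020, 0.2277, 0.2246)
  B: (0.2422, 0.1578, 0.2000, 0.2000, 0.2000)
B

Both distributions are close to uniform, making this a harder comparison.

H(A) = 2.3055 bits
H(B) = 2.3090 bits

The distribution closer to uniform has higher entropy.
Answer: B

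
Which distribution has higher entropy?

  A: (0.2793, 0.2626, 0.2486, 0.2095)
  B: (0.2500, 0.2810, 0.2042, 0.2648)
A

Both distributions are close to uniform, making this a harder comparison.

H(A) = 1.9922 bits
H(B) = 1.9903 bits

The distribution closer to uniform has higher entropy.
Answer: A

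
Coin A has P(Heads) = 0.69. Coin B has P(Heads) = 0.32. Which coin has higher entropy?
B

For binary distributions, entropy is maximized at p=0.5 and decreases as p moves toward 0 or 1.

H(A) = H(0.69) = 0.8932 bits
H(B) = H(0.32) = 0.9044 bits

Distribution B (p=0.32) is closer to uniform (p=0.5), so it has higher entropy.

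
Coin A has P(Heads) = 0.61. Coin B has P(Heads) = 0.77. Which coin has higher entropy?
A

For binary distributions, entropy is maximized at p=0.5 and decreases as p moves toward 0 or 1.

H(A) = H(0.61) = 0.9648 bits
H(B) = H(0.77) = 0.7780 bits

Distribution A (p=0.61) is closer to uniform (p=0.5), so it has higher entropy.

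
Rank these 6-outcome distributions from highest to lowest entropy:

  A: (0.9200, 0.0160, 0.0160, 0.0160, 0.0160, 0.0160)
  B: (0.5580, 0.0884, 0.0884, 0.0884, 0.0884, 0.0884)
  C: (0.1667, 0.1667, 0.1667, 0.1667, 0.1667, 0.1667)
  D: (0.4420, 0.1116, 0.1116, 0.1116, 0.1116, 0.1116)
C > D > B > A

Key insight: Entropy is maximized by uniform distributions and minimized by concentrated distributions.

Entropies:
  H(A) = 0.5879 bits
  H(B) = 2.0166 bits
  H(C) = 2.5850 bits
  H(D) = 2.2859 bits

Ranking: C > D > B > A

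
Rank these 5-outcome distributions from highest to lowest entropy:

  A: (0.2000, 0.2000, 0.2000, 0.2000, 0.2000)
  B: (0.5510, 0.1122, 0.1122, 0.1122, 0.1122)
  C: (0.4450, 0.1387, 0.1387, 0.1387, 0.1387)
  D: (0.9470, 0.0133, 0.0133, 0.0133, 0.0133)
A > C > B > D

Key insight: Entropy is maximized by uniform distributions and minimized by concentrated distributions.

Entropies:
  H(A) = 2.3219 bits
  H(B) = 1.8905 bits
  H(C) = 2.1013 bits
  H(D) = 0.4050 bits

Ranking: A > C > B > D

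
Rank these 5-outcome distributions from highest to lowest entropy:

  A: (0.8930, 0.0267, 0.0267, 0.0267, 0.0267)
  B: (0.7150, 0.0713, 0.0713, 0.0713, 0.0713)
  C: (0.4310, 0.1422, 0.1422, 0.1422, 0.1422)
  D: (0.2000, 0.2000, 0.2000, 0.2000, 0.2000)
D > C > B > A

Key insight: Entropy is maximized by uniform distributions and minimized by concentrated distributions.

Entropies:
  H(A) = 0.7048 bits
  H(B) = 1.4322 bits
  H(C) = 2.1242 bits
  H(D) = 2.3219 bits

Ranking: D > C > B > A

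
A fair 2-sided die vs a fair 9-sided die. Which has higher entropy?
9-sided die

Both are uniform distributions; for uniform over n outcomes, H = log₂(n). H(2-sided) = log₂(2) = 1.000 bits and H(9-sided) = log₂(9) = 3.170 bits. More outcomes in a uniform distribution means higher entropy.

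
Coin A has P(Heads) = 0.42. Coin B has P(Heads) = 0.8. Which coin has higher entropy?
A

For binary distributions, entropy is maximized at p=0.5 and decreases as p moves toward 0 or 1.

H(A) = H(0.42) = 0.9815 bits
H(B) = H(0.8) = 0.7219 bits

Distribution A (p=0.42) is closer to uniform (p=0.5), so it has higher entropy.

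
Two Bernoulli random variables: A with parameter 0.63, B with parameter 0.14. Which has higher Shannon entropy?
A

For binary distributions, entropy is maximized at p=0.5 and decreases as p moves toward 0 or 1.

H(A) = H(0.63) = 0.9507 bits
H(B) = H(0.14) = 0.5842 bits

Distribution A (p=0.63) is closer to uniform (p=0.5), so it has higher entropy.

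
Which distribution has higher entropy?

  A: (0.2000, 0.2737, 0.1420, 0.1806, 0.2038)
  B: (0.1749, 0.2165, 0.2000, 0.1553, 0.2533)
B

Both distributions are close to uniform, making this a harder comparison.

H(A) = 2.2894 bits
H(B) = 2.3013 bits

The distribution closer to uniform has higher entropy.
Answer: B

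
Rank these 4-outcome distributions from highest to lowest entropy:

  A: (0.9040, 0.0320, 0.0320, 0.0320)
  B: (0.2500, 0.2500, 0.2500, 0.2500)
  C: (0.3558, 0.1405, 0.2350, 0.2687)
B > C > A

Key insight: Entropy is maximized by uniform distributions and minimized by concentrated distributions.

- Uniform distributions have maximum entropy log₂(4) = 2.0000 bits
- The more "peaked" or concentrated a distribution, the lower its entropy

Entropies:
  H(A) = 0.6083 bits
  H(B) = 2.0000 bits
  H(C) = 1.9287 bits

Ranking: B > C > A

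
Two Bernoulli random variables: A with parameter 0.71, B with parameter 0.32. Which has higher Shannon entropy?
B

For binary distributions, entropy is maximized at p=0.5 and decreases as p moves toward 0 or 1.

H(A) = H(0.71) = 0.8687 bits
H(B) = H(0.32) = 0.9044 bits

Distribution B (p=0.32) is closer to uniform (p=0.5), so it has higher entropy.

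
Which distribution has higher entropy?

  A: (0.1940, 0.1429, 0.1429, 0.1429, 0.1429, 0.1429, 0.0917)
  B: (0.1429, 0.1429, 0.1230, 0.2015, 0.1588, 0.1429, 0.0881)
A

Both distributions are close to uniform, making this a harder comparison.

H(A) = 2.7803 bits
H(B) = 2.7711 bits

The distribution closer to uniform has higher entropy.
Answer: A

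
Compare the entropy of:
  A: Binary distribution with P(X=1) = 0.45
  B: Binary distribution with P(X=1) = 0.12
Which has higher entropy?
A

For binary distributions, entropy is maximized at p=0.5 and decreases as p moves toward 0 or 1.

H(A) = H(0.45) = 0.9928 bits
H(B) = H(0.12) = 0.5294 bits

Distribution A (p=0.45) is closer to uniform (p=0.5), so it has higher entropy.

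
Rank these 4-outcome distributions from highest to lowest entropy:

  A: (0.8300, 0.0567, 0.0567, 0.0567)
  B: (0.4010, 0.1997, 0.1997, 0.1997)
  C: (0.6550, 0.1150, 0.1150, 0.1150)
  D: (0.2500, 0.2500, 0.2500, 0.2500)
D > B > C > A

Key insight: Entropy is maximized by uniform distributions and minimized by concentrated distributions.

Entropies:
  H(A) = 0.9271 bits
  H(B) = 1.9209 bits
  H(C) = 1.4763 bits
  H(D) = 2.0000 bits

Ranking: D > B > C > A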